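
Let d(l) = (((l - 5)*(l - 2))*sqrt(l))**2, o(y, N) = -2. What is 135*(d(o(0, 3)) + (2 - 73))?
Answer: -221265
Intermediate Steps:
d(l) = l*(-5 + l)**2*(-2 + l)**2 (d(l) = (((-5 + l)*(-2 + l))*sqrt(l))**2 = (sqrt(l)*(-5 + l)*(-2 + l))**2 = l*(-5 + l)**2*(-2 + l)**2)
135*(d(o(0, 3)) + (2 - 73)) = 135*(-2*(-5 - 2)**2*(-2 - 2)**2 + (2 - 73)) = 135*(-2*(-7)**2*(-4)**2 - 71) = 135*(-2*49*16 - 71) = 135*(-1568 - 71) = 135*(-1639) = -221265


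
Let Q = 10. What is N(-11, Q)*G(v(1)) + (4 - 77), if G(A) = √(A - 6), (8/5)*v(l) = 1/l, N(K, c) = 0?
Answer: -73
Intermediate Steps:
v(l) = 5/(8*l)
G(A) = √(-6 + A)
N(-11, Q)*G(v(1)) + (4 - 77) = 0*√(-6 + (5/8)/1) + (4 - 77) = 0*√(-6 + (5/8)*1) - 73 = 0*√(-6 + 5/8) - 73 = 0*√(-43/8) - 73 = 0*(I*√86/4) - 73 = 0 - 73 = -73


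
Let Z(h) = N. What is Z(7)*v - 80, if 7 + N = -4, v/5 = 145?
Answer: -8055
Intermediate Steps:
v = 725 (v = 5*145 = 725)
N = -11 (N = -7 - 4 = -11)
Z(h) = -11
Z(7)*v - 80 = -11*725 - 80 = -7975 - 80 = -8055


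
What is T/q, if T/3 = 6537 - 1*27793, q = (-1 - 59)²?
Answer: -2657/150 ≈ -17.713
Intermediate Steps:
q = 3600 (q = (-60)² = 3600)
T = -63768 (T = 3*(6537 - 1*27793) = 3*(6537 - 27793) = 3*(-21256) = -63768)
T/q = -63768/3600 = -63768*1/3600 = -2657/150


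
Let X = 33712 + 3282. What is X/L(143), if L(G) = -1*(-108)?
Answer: 18497/54 ≈ 342.54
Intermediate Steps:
L(G) = 108
X = 36994
X/L(143) = 36994/108 = 36994*(1/108) = 18497/54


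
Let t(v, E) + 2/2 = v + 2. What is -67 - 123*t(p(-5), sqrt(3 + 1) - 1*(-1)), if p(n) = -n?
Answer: -805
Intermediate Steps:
t(v, E) = 1 + v (t(v, E) = -1 + (v + 2) = -1 + (2 + v) = 1 + v)
-67 - 123*t(p(-5), sqrt(3 + 1) - 1*(-1)) = -67 - 123*(1 - 1*(-5)) = -67 - 123*(1 + 5) = -67 - 123*6 = -67 - 738 = -805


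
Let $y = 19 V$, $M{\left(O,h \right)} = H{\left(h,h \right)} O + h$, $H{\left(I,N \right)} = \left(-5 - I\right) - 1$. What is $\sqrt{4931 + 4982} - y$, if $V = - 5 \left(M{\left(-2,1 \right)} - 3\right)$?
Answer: $1140 + \sqrt{9913} \approx 1239.6$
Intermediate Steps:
$H{\left(I,N \right)} = -6 - I$
$M{\left(O,h \right)} = h + O \left(-6 - h\right)$ ($M{\left(O,h \right)} = \left(-6 - h\right) O + h = O \left(-6 - h\right) + h = h + O \left(-6 - h\right)$)
$V = -60$ ($V = - 5 \left(\left(1 - - 2 \left(6 + 1\right)\right) - 3\right) = - 5 \left(\left(1 - \left(-2\right) 7\right) - 3\right) = - 5 \left(\left(1 + 14\right) - 3\right) = - 5 \left(15 - 3\right) = \left(-5\right) 12 = -60$)
$y = -1140$ ($y = 19 \left(-60\right) = -1140$)
$\sqrt{4931 + 4982} - y = \sqrt{4931 + 4982} - -1140 = \sqrt{9913} + 1140 = 1140 + \sqrt{9913}$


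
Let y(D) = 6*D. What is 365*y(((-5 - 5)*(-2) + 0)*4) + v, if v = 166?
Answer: 175366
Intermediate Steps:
365*y(((-5 - 5)*(-2) + 0)*4) + v = 365*(6*(((-5 - 5)*(-2) + 0)*4)) + 166 = 365*(6*((-10*(-2) + 0)*4)) + 166 = 365*(6*((20 + 0)*4)) + 166 = 365*(6*(20*4)) + 166 = 365*(6*80) + 166 = 365*480 + 166 = 175200 + 166 = 175366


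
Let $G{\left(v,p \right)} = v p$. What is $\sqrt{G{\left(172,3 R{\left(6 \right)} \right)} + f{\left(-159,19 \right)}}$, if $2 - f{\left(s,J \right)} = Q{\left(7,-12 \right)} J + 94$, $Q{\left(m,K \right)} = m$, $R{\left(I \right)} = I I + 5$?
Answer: $\sqrt{20931} \approx 144.68$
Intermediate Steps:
$R{\left(I \right)} = 5 + I^{2}$ ($R{\left(I \right)} = I^{2} + 5 = 5 + I^{2}$)
$G{\left(v,p \right)} = p v$
$f{\left(s,J \right)} = -92 - 7 J$ ($f{\left(s,J \right)} = 2 - \left(7 J + 94\right) = 2 - \left(94 + 7 J\right) = -92 - 7 J$)
$\sqrt{G{\left(172,3 R{\left(6 \right)} \right)} + f{\left(-159,19 \right)}} = \sqrt{3 \left(5 + 6^{2}\right) 172 - 225} = \sqrt{3 \left(5 + 36\right) 172 - 225} = \sqrt{3 \cdot 41 \cdot 172 - 225} = \sqrt{123 \cdot 172 - 225} = \sqrt{21156 - 225} = \sqrt{20931}$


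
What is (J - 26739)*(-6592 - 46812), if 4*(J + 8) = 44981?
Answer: 827855457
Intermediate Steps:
J = 44949/4 (J = -8 + (¼)*44981 = -8 + 44981/4 = 44949/4 ≈ 11237.)
(J - 26739)*(-6592 - 46812) = (44949/4 - 26739)*(-6592 - 46812) = -62007/4*(-53404) = 827855457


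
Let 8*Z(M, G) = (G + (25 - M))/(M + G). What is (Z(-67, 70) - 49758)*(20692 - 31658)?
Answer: 1091144415/2 ≈ 5.4557e+8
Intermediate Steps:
Z(M, G) = (25 + G - M)/(8*(G + M)) (Z(M, G) = ((G + (25 - M))/(M + G))/8 = ((25 + G - M)/(G + M))/8 = (25 + G - M)/(8*(G + M)))
(Z(-67, 70) - 49758)*(20692 - 31658) = ((25 + 70 - 1*(-67))/(8*(70 - 67)) - 49758)*(20692 - 31658) = ((⅛)*(25 + 70 + 67)/3 - 49758)*(-10966) = ((⅛)*(⅓)*162 - 49758)*(-10966) = (27/4 - 49758)*(-10966) = -199005/4*(-10966) = 1091144415/2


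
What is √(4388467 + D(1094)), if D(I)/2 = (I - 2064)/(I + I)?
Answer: 2*√328267139327/547 ≈ 2094.9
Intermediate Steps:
D(I) = (-2064 + I)/I (D(I) = 2*((I - 2064)/(I + I)) = 2*((-2064 + I)/((2*I))) = 2*((-2064 + I)*(1/(2*I))) = 2*((-2064 + I)/(2*I)) = (-2064 + I)/I)
√(4388467 + D(1094)) = √(4388467 + (-2064 + 1094)/1094) = √(4388467 + (1/1094)*(-970)) = √(4388467 - 485/547) = √(2400490964/547) = 2*√328267139327/547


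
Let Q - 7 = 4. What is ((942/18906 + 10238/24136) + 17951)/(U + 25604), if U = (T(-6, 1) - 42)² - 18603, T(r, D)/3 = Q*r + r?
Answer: 682627561513/2797402405420 ≈ 0.24402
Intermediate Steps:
Q = 11 (Q = 7 + 4 = 11)
T(r, D) = 36*r (T(r, D) = 3*(11*r + r) = 3*(12*r) = 36*r)
U = 47961 (U = (36*(-6) - 42)² - 18603 = (-216 - 42)² - 18603 = (-258)² - 18603 = 66564 - 18603 = 47961)
((942/18906 + 10238/24136) + 17951)/(U + 25604) = ((942/18906 + 10238/24136) + 17951)/(47961 + 25604) = ((942*(1/18906) + 10238*(1/24136)) + 17951)/73565 = ((157/3151 + 5119/12068) + 17951)*(1/73565) = (18024645/38026268 + 17951)*(1/73565) = (682627561513/38026268)*(1/73565) = 682627561513/2797402405420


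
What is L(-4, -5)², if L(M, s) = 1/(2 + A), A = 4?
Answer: 1/36 ≈ 0.027778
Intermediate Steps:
L(M, s) = ⅙ (L(M, s) = 1/(2 + 4) = 1/6 = ⅙)
L(-4, -5)² = (⅙)² = 1/36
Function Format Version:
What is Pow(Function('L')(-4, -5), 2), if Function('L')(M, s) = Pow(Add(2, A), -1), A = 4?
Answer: Rational(1, 36) ≈ 0.027778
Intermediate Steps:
Function('L')(M, s) = Rational(1, 6) (Function('L')(M, s) = Pow(Add(2, 4), -1) = Pow(6, -1) = Rational(1, 6))
Pow(Function('L')(-4, -5), 2) = Pow(Rational(1, 6), 2) = Rational(1, 36)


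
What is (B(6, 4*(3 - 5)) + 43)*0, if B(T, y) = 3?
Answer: 0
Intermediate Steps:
(B(6, 4*(3 - 5)) + 43)*0 = (3 + 43)*0 = 46*0 = 0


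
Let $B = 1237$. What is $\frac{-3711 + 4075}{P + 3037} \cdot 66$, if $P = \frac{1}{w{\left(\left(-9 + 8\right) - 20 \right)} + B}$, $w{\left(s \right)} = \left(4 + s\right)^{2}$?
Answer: $\frac{12220208}{1544821} \approx 7.9104$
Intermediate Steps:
$P = \frac{1}{1526}$ ($P = \frac{1}{\left(4 + \left(\left(-9 + 8\right) - 20\right)\right)^{2} + 1237} = \frac{1}{\left(4 - 21\right)^{2} + 1237} = \frac{1}{\left(-17\right)^{2} + 1237} = \frac{1}{289 + 1237} = \frac{1}{1526} \approx 0.00065531$)
$\frac{-3711 + 4075}{P + 3037} \cdot 66 = \frac{-3711 + 4075}{\frac{1}{1526} + 3037} \cdot 66 = \frac{364}{\frac{4634463}{1526}} \cdot 66 = 364 \cdot \frac{1526}{4634463} \cdot 66 = \frac{555464}{4634463} \cdot 66 = \frac{12220208}{1544821}$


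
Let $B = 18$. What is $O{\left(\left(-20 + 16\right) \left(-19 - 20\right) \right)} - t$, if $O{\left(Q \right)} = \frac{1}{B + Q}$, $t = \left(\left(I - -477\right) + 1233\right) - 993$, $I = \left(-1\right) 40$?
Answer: $- \frac{117797}{174} \approx -676.99$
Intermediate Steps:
$I = -40$
$t = 677$ ($t = \left(\left(-40 - -477\right) + 1233\right) - 993 = \left(\left(-40 + 477\right) + 1233\right) - 993 = \left(437 + 1233\right) - 993 = 1670 - 993 = 677$)
$O{\left(Q \right)} = \frac{1}{18 + Q}$
$O{\left(\left(-20 + 16\right) \left(-19 - 20\right) \right)} - t = \frac{1}{18 + \left(-20 + 16\right) \left(-19 - 20\right)} - 677 = \frac{1}{18 - -156} - 677 = \frac{1}{18 + 156} - 677 = \frac{1}{174} - 677 = - \frac{117797}{174}$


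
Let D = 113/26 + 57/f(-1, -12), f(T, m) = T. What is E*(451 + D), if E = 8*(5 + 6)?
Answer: 455708/13 ≈ 35054.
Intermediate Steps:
E = 88 (E = 8*11 = 88)
D = -1369/26 (D = 113/26 + 57/(-1) = 113*(1/26) + 57*(-1) = 113/26 - 57 = -1369/26 ≈ -52.654)
E*(451 + D) = 88*(451 - 1369/26) = 88*(10357/26) = 455708/13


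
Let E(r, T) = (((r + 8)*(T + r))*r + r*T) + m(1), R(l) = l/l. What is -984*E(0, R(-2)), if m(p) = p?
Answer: -984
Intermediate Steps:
R(l) = 1
E(r, T) = 1 + T*r + r*(8 + r)*(T + r) (E(r, T) = (((r + 8)*(T + r))*r + r*T) + 1 = (((8 + r)*(T + r))*r + T*r) + 1 = (r*(8 + r)*(T + r) + T*r) + 1 = (T*r + r*(8 + r)*(T + r)) + 1 = 1 + T*r + r*(8 + r)*(T + r))
-984*E(0, R(-2)) = -984*(1 + 0**3 + 8*0**2 + 1*0**2 + 9*1*0) = -984*(1 + 0 + 8*0 + 1*0 + 0) = -984*(1 + 0 + 0 + 0 + 0) = -984*1 = -984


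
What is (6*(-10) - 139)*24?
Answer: -4776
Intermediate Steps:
(6*(-10) - 139)*24 = (-60 - 139)*24 = -199*24 = -4776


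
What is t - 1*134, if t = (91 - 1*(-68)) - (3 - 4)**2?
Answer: 24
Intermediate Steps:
t = 158 (t = (91 + 68) - 1*(-1)**2 = 159 - 1*1 = 159 - 1 = 158)
t - 1*134 = 158 - 1*134 = 158 - 134 = 24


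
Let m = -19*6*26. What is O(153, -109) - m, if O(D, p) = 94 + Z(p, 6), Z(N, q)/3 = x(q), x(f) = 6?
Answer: 3076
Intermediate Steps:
m = -2964 (m = -114*26 = -2964)
Z(N, q) = 18 (Z(N, q) = 3*6 = 18)
O(D, p) = 112 (O(D, p) = 94 + 18 = 112)
O(153, -109) - m = 112 - 1*(-2964) = 112 + 2964 = 3076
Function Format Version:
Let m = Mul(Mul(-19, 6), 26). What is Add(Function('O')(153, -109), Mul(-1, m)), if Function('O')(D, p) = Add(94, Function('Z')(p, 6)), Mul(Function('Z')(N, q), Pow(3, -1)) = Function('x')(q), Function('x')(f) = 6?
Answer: 3076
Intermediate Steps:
m = -2964 (m = Mul(-114, 26) = -2964)
Function('Z')(N, q) = 18 (Function('Z')(N, q) = Mul(3, 6) = 18)
Function('O')(D, p) = 112 (Function('O')(D, p) = Add(94, 18) = 112)
Add(Function('O')(153, -109), Mul(-1, m)) = Add(112, Mul(-1, -2964)) = Add(112, 2964) = 3076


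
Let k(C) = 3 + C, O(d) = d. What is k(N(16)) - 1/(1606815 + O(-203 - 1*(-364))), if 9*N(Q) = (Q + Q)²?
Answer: 1688931767/14462784 ≈ 116.78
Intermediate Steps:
N(Q) = 4*Q²/9 (N(Q) = (Q + Q)²/9 = (2*Q)²/9 = (4*Q²)/9 = 4*Q²/9)
k(N(16)) - 1/(1606815 + O(-203 - 1*(-364))) = (3 + (4/9)*16²) - 1/(1606815 + (-203 - 1*(-364))) = (3 + (4/9)*256) - 1/(1606815 + (-203 + 364)) = (3 + 1024/9) - 1/(1606815 + 161) = 1051/9 - 1/1606976 = 1688931767/14462784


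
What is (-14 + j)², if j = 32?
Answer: 324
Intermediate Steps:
(-14 + j)² = (-14 + 32)² = 18² = 324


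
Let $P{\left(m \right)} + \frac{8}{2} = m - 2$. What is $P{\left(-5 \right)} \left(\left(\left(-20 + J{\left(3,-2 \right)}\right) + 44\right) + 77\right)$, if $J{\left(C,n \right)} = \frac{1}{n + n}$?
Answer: $- \frac{4433}{4} \approx -1108.3$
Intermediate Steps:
$J{\left(C,n \right)} = \frac{1}{2 n}$
$P{\left(m \right)} = -6 + m$ ($P{\left(m \right)} = -4 + \left(m - 2\right) = -4 + \left(-2 + m\right) = -6 + m$)
$P{\left(-5 \right)} \left(\left(\left(-20 + J{\left(3,-2 \right)}\right) + 44\right) + 77\right) = \left(-6 - 5\right) \left(\left(\left(-20 + \frac{1}{2 \left(-2\right)}\right) + 44\right) + 77\right) = - 11 \left(\left(\left(-20 + \frac{1}{2} \left(- \frac{1}{2}\right)\right) + 44\right) + 77\right) = - 11 \left(\left(\left(-20 - \frac{1}{4}\right) + 44\right) + 77\right) = - 11 \left(\left(- \frac{81}{4} + 44\right) + 77\right) = - 11 \left(\frac{95}{4} + 77\right) = \left(-11\right) \frac{403}{4} = - \frac{4433}{4}$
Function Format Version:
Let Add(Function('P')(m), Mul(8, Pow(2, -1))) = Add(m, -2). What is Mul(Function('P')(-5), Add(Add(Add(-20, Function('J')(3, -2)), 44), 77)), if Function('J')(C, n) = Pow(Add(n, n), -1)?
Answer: Rational(-4433, 4) ≈ -1108.3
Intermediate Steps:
Function('J')(C, n) = Mul(Rational(1, 2), Pow(n, -1)) (Function('J')(C, n) = Pow(Mul(2, n), -1) = Mul(Rational(1, 2), Pow(n, -1)))
Function('P')(m) = Add(-6, m) (Function('P')(m) = Add(-4, Add(m, -2)) = Add(-4, Add(-2, m)) = Add(-6, m))
Mul(Function('P')(-5), Add(Add(Add(-20, Function('J')(3, -2)), 44), 77)) = Mul(Add(-6, -5), Add(Add(Add(-20, Mul(Rational(1, 2), Pow(-2, -1))), 44), 77)) = Mul(-11, Add(Add(Add(-20, Mul(Rational(1, 2), Rational(-1, 2))), 44), 77)) = Mul(-11, Add(Add(Add(-20, Rational(-1, 4)), 44), 77)) = Mul(-11, Add(Add(Rational(-81, 4), 44), 77)) = Mul(-11, Add(Rational(95, 4), 77)) = Mul(-11, Rational(403, 4)) = Rational(-4433, 4)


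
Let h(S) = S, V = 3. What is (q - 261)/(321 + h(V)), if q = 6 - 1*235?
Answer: -245/162 ≈ -1.5123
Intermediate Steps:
q = -229 (q = 6 - 235 = -229)
(q - 261)/(321 + h(V)) = (-229 - 261)/(321 + 3) = -490/324 = -490*1/324 = -245/162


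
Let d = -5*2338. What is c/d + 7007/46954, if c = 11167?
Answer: -110605872/137223065 ≈ -0.80603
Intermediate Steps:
d = -11690
c/d + 7007/46954 = 11167/(-11690) + 7007/46954 = 11167*(-1/11690) + 7007*(1/46954) = -11167/11690 + 7007/46954 = -110605872/137223065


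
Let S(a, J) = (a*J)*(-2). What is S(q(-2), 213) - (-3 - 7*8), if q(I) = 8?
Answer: -3349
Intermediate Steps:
S(a, J) = -2*J*a (S(a, J) = (J*a)*(-2) = -2*J*a)
S(q(-2), 213) - (-3 - 7*8) = -2*213*8 - (-3 - 7*8) = -3408 - (-3 - 56) = -3408 - 1*(-59) = -3408 + 59 = -3349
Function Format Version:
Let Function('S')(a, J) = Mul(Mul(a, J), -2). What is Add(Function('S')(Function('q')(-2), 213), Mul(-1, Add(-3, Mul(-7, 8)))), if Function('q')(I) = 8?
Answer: -3349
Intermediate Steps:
Function('S')(a, J) = Mul(-2, J, a) (Function('S')(a, J) = Mul(Mul(J, a), -2) = Mul(-2, J, a))
Add(Function('S')(Function('q')(-2), 213), Mul(-1, Add(-3, Mul(-7, 8)))) = Add(Mul(-2, 213, 8), Mul(-1, Add(-3, Mul(-7, 8)))) = Add(-3408, Mul(-1, Add(-3, -56))) = Add(-3408, Mul(-1, -59)) = Add(-3408, 59) = -3349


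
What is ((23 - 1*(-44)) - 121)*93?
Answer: -5022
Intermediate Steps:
((23 - 1*(-44)) - 121)*93 = ((23 + 44) - 121)*93 = (67 - 121)*93 = -54*93 = -5022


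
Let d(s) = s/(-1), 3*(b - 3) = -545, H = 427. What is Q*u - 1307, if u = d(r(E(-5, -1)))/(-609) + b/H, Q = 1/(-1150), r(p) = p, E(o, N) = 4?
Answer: -372245261/284809 ≈ -1307.0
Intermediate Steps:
b = -536/3 (b = 3 + (⅓)*(-545) = 3 - 545/3 = -536/3 ≈ -178.67)
Q = -1/1150 ≈ -0.00086956
d(s) = -s (d(s) = s*(-1) = -s)
u = -5100/12383 (u = -1*4/(-609) - 536/3/427 = -4*(-1/609) - 536/3*1/427 = 4/609 - 536/1281 = -5100/12383 ≈ -0.41185)
Q*u - 1307 = -1/1150*(-5100/12383) - 1307 = 102/284809 - 1307 = -372245261/284809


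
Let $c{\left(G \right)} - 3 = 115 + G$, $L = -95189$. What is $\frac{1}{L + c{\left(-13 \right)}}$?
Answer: $- \frac{1}{95084} \approx -1.0517 \cdot 10^{-5}$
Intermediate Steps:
$c{\left(G \right)} = 118 + G$ ($c{\left(G \right)} = 3 + \left(115 + G\right) = 118 + G$)
$\frac{1}{L + c{\left(-13 \right)}} = \frac{1}{-95189 + \left(118 - 13\right)} = \frac{1}{-95189 + 105} = \frac{1}{-95084} = - \frac{1}{95084}$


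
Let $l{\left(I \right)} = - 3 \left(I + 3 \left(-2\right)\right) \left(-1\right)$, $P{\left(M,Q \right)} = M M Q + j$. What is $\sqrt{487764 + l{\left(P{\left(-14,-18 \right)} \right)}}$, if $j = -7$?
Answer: $\sqrt{477141} \approx 690.75$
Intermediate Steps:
$P{\left(M,Q \right)} = -7 + Q M^{2}$ ($P{\left(M,Q \right)} = M M Q - 7 = M^{2} Q - 7 = Q M^{2} - 7 = -7 + Q M^{2}$)
$l{\left(I \right)} = -18 + 3 I$ ($l{\left(I \right)} = - 3 \left(I - 6\right) \left(-1\right) = - 3 \left(-6 + I\right) \left(-1\right) = \left(18 - 3 I\right) \left(-1\right) = -18 + 3 I$)
$\sqrt{487764 + l{\left(P{\left(-14,-18 \right)} \right)}} = \sqrt{487764 + \left(-18 + 3 \left(-7 - 18 \left(-14\right)^{2}\right)\right)} = \sqrt{487764 + \left(-18 + 3 \left(-7 - 3528\right)\right)} = \sqrt{487764 + \left(-18 + 3 \left(-3535\right)\right)} = \sqrt{487764 - 10623} = \sqrt{477141}$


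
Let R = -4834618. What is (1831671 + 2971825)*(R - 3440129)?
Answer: -39747714115512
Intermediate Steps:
(1831671 + 2971825)*(R - 3440129) = (1831671 + 2971825)*(-4834618 - 3440129) = 4803496*(-8274747) = -39747714115512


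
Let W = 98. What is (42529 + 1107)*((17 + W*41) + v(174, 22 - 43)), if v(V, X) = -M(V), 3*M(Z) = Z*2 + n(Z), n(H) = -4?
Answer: 513202996/3 ≈ 1.7107e+8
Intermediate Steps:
M(Z) = -4/3 + 2*Z/3 (M(Z) = (Z*2 - 4)/3 = (2*Z - 4)/3 = (-4 + 2*Z)/3 = -4/3 + 2*Z/3)
v(V, X) = 4/3 - 2*V/3 (v(V, X) = -(-4/3 + 2*V/3) = 4/3 - 2*V/3)
(42529 + 1107)*((17 + W*41) + v(174, 22 - 43)) = (42529 + 1107)*((17 + 98*41) + (4/3 - 2/3*174)) = 43636*((17 + 4018) + (4/3 - 116)) = 43636*(4035 - 344/3) = 43636*(11761/3) = 513202996/3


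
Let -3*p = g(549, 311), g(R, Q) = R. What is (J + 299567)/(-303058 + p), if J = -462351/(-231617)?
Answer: -69385272190/70235770697 ≈ -0.98789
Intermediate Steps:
p = -183 (p = -1/3*549 = -183)
J = 462351/231617 (J = -462351*(-1/231617) = 462351/231617 ≈ 1.9962)
(J + 299567)/(-303058 + p) = (462351/231617 + 299567)/(-303058 - 183) = (69385272190/231617)/(-303241) = (69385272190/231617)*(-1/303241) = -69385272190/70235770697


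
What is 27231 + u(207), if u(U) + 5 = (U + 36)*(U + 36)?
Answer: 86275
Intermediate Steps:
u(U) = -5 + (36 + U)**2 (u(U) = -5 + (U + 36)*(U + 36) = -5 + (36 + U)*(36 + U) = -5 + (36 + U)**2)
27231 + u(207) = 27231 + (-5 + (36 + 207)**2) = 27231 + (-5 + 243**2) = 27231 + (-5 + 59049) = 27231 + 59044 = 86275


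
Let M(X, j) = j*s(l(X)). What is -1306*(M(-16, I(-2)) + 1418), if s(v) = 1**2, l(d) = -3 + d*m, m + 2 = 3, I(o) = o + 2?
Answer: -1851908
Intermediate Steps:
I(o) = 2 + o
m = 1 (m = -2 + 3 = 1)
l(d) = -3 + d (l(d) = -3 + d*1 = -3 + d)
s(v) = 1
M(X, j) = j (M(X, j) = j*1 = j)
-1306*(M(-16, I(-2)) + 1418) = -1306*((2 - 2) + 1418) = -1306*(0 + 1418) = -1306*1418 = -1851908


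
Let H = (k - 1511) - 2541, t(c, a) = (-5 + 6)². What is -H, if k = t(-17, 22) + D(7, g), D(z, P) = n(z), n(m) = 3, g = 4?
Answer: 4048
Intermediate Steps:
D(z, P) = 3
t(c, a) = 1 (t(c, a) = 1² = 1)
k = 4 (k = 1 + 3 = 4)
H = -4048 (H = (4 - 1511) - 2541 = -1507 - 2541 = -4048)
-H = -1*(-4048) = 4048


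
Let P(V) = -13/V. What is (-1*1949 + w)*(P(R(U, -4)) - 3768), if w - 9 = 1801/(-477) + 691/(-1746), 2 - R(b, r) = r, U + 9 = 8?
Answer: 4069738160677/555228 ≈ 7.3298e+6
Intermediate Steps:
U = -1 (U = -9 + 8 = -1)
R(b, r) = 2 - r
w = 446825/92538 (w = 9 + (1801/(-477) + 691/(-1746)) = 9 + (1801*(-1/477) + 691*(-1/1746)) = 9 + (-1801/477 - 691/1746) = 9 - 386017/92538 = 446825/92538 ≈ 4.8286)
(-1*1949 + w)*(P(R(U, -4)) - 3768) = (-1*1949 + 446825/92538)*(-13/(2 - 1*(-4)) - 3768) = (-1949 + 446825/92538)*(-13/(2 + 4) - 3768) = -179909737*(-13/6 - 3768)/92538 = -179909737/92538*(-22621/6) = 4069738160677/555228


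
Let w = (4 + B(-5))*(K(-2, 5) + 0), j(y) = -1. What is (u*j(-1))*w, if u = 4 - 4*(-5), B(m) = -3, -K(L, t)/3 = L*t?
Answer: -720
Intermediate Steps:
K(L, t) = -3*L*t
u = 24 (u = 4 + 20 = 24)
w = 30 (w = (4 - 3)*(-3*(-2)*5 + 0) = 1*(30 + 0) = 1*30 = 30)
(u*j(-1))*w = (24*(-1))*30 = -24*30 = -720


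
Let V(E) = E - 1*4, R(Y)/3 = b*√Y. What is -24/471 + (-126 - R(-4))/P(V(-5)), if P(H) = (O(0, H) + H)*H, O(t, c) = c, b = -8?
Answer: -1171/1413 + 8*I/27 ≈ -0.82873 + 0.2963*I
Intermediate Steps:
R(Y) = -24*√Y (R(Y) = 3*(-8*√Y) = -24*√Y)
V(E) = -4 + E (V(E) = E - 4 = -4 + E)
P(H) = 2*H² (P(H) = (H + H)*H = (2*H)*H = 2*H²)
-24/471 + (-126 - R(-4))/P(V(-5)) = -24/471 + (-126 - (-24)*√(-4))/((2*(-4 - 5)²)) = -24*1/471 + (-126 - (-24)*2*I)/((2*(-9)²)) = -8/157 + (-126 - (-48)*I)/((2*81)) = -8/157 + (-126 + 48*I)/162 = -8/157 + (-126 + 48*I)*(1/162) = -8/157 + (-7/9 + 8*I/27) = -1171/1413 + 8*I/27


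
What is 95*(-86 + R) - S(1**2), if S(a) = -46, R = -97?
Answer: -17339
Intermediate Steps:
95*(-86 + R) - S(1**2) = 95*(-86 - 97) - 1*(-46) = 95*(-183) + 46 = -17385 + 46 = -17339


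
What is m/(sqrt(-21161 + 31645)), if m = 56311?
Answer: 56311*sqrt(2621)/5242 ≈ 549.96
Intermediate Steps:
m/(sqrt(-21161 + 31645)) = 56311/(sqrt(-21161 + 31645)) = 56311/(sqrt(10484)) = 56311/((2*sqrt(2621))) = 56311*(sqrt(2621)/5242) = 56311*sqrt(2621)/5242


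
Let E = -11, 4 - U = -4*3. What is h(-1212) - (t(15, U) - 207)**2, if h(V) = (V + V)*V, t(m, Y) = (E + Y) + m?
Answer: 2902919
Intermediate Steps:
U = 16 (U = 4 - (-4)*3 = 4 - 1*(-12) = 4 + 12 = 16)
t(m, Y) = -11 + Y + m (t(m, Y) = (-11 + Y) + m = -11 + Y + m)
h(V) = 2*V**2 (h(V) = (2*V)*V = 2*V**2)
h(-1212) - (t(15, U) - 207)**2 = 2*(-1212)**2 - ((-11 + 16 + 15) - 207)**2 = 2*1468944 - (20 - 207)**2 = 2937888 - 1*(-187)**2 = 2937888 - 1*34969 = 2937888 - 34969 = 2902919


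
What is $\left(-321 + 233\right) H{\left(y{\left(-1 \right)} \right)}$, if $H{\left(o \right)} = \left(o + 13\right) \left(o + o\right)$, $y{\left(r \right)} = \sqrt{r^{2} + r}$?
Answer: $0$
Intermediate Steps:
$y{\left(r \right)} = \sqrt{r + r^{2}}$
$H{\left(o \right)} = 2 o \left(13 + o\right)$ ($H{\left(o \right)} = \left(13 + o\right) 2 o = 2 o \left(13 + o\right)$)
$\left(-321 + 233\right) H{\left(y{\left(-1 \right)} \right)} = \left(-321 + 233\right) 2 \sqrt{- (1 - 1)} \left(13 + \sqrt{- (1 - 1)}\right) = - 88 \cdot 2 \sqrt{\left(-1\right) 0} \left(13 + \sqrt{\left(-1\right) 0}\right) = - 88 \cdot 2 \sqrt{0} \left(13 + \sqrt{0}\right) = - 88 \cdot 2 \cdot 0 \left(13 + 0\right) = - 88 \cdot 2 \cdot 0 \cdot 13 = \left(-88\right) 0 = 0$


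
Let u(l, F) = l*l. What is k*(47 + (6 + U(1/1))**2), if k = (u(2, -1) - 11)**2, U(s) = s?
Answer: 4704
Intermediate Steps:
u(l, F) = l**2
k = 49 (k = (2**2 - 11)**2 = (4 - 11)**2 = (-7)**2 = 49)
k*(47 + (6 + U(1/1))**2) = 49*(47 + (6 + 1/1)**2) = 49*(47 + (6 + 1)**2) = 49*(47 + 7**2) = 49*(47 + 49) = 49*96 = 4704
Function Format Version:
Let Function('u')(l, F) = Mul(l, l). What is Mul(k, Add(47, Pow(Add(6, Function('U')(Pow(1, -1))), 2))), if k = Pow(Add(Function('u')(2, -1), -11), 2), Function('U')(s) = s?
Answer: 4704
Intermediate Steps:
Function('u')(l, F) = Pow(l, 2)
k = 49 (k = Pow(Add(Pow(2, 2), -11), 2) = Pow(Add(4, -11), 2) = Pow(-7, 2) = 49)
Mul(k, Add(47, Pow(Add(6, Function('U')(Pow(1, -1))), 2))) = Mul(49, Add(47, Pow(Add(6, Pow(1, -1)), 2))) = Mul(49, Add(47, Pow(Add(6, 1), 2))) = Mul(49, Add(47, Pow(7, 2))) = Mul(49, Add(47, 49)) = Mul(49, 96) = 4704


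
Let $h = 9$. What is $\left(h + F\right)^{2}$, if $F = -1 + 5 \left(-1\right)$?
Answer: $9$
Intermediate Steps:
$F = -6$ ($F = -1 - 5 = -6$)
$\left(h + F\right)^{2} = \left(9 - 6\right)^{2} = 3^{2} = 9$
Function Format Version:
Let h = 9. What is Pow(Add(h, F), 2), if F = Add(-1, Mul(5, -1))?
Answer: 9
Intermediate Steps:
F = -6 (F = Add(-1, -5) = -6)
Pow(Add(h, F), 2) = Pow(Add(9, -6), 2) = Pow(3, 2) = 9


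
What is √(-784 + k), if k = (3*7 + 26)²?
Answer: 5*√57 ≈ 37.749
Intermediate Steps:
k = 2209 (k = (21 + 26)² = 47² = 2209)
√(-784 + k) = √(-784 + 2209) = √1425 = 5*√57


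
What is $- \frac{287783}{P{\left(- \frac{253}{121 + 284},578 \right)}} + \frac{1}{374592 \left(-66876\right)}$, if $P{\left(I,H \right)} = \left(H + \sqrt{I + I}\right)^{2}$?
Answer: $\frac{- 5202 \sqrt{2530} + 1459886022075882797 i}{25051214592 \left(- 67651757 i + 5202 \sqrt{2530}\right)} \approx -0.8614 + 0.0033316 i$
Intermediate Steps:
$P{\left(I,H \right)} = \left(H + \sqrt{2} \sqrt{I}\right)^{2}$ ($P{\left(I,H \right)} = \left(H + \sqrt{2 I}\right)^{2} = \left(H + \sqrt{2} \sqrt{I}\right)^{2}$)
$- \frac{287783}{P{\left(- \frac{253}{121 + 284},578 \right)}} + \frac{1}{374592 \left(-66876\right)} = - \frac{287783}{\left(578 + \sqrt{2} \sqrt{- \frac{253}{121 + 284}}\right)^{2}} + \frac{1}{374592 \left(-66876\right)} = - \frac{287783}{\left(578 + \sqrt{2} \sqrt{- \frac{253}{405}}\right)^{2}} + \frac{1}{374592} \left(- \frac{1}{66876}\right) = - \frac{287783}{\left(578 + \sqrt{2} \sqrt{\left(-253\right) \frac{1}{405}}\right)^{2}} - \frac{1}{25051214592} = - \frac{287783}{\left(578 + \sqrt{2} \sqrt{- \frac{253}{405}}\right)^{2}} - \frac{1}{25051214592} = - \frac{287783}{\left(578 + \sqrt{2} \frac{i \sqrt{1265}}{45}\right)^{2}} - \frac{1}{25051214592} = - \frac{287783}{\left(578 + \frac{i \sqrt{2530}}{45}\right)^{2}} - \frac{1}{25051214592} = - \frac{1}{25051214592} - \frac{287783}{\left(578 + \frac{i \sqrt{2530}}{45}\right)^{2}}$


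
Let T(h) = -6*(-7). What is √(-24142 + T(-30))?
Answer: 10*I*√241 ≈ 155.24*I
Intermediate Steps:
T(h) = 42
√(-24142 + T(-30)) = √(-24142 + 42) = √(-24100) = 10*I*√241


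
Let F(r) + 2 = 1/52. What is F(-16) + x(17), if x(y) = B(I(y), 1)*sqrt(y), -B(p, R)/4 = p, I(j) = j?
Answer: -103/52 - 68*sqrt(17) ≈ -282.35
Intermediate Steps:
F(r) = -103/52 (F(r) = -2 + 1/52 = -103/52)
B(p, R) = -4*p
x(y) = -4*y**(3/2) (x(y) = (-4*y)*sqrt(y) = -4*y**(3/2))
F(-16) + x(17) = -103/52 - 68*sqrt(17)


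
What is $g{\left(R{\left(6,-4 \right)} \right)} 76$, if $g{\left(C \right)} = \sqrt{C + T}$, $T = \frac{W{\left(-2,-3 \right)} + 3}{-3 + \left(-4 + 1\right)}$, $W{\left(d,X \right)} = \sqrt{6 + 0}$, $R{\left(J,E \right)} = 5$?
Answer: $\frac{38 \sqrt{162 - 6 \sqrt{6}}}{3} \approx 153.73$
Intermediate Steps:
$W{\left(d,X \right)} = \sqrt{6}$
$T = - \frac{1}{2} - \frac{\sqrt{6}}{6}$ ($T = \frac{\sqrt{6} + 3}{-3 + \left(-4 + 1\right)} = \frac{3 + \sqrt{6}}{-3 - 3} = \frac{3 + \sqrt{6}}{-6} = \left(3 + \sqrt{6}\right) \left(- \frac{1}{6}\right) = - \frac{1}{2} - \frac{\sqrt{6}}{6} \approx -0.90825$)
$g{\left(C \right)} = \sqrt{- \frac{1}{2} + C - \frac{\sqrt{6}}{6}}$ ($g{\left(C \right)} = \sqrt{C - \left(\frac{1}{2} + \frac{\sqrt{6}}{6}\right)} = \sqrt{- \frac{1}{2} + C - \frac{\sqrt{6}}{6}}$)
$g{\left(R{\left(6,-4 \right)} \right)} 76 = \frac{\sqrt{-18 - 6 \sqrt{6} + 36 \cdot 5}}{6} \cdot 76 = \frac{\sqrt{-18 - 6 \sqrt{6} + 180}}{6} \cdot 76 = \frac{\sqrt{162 - 6 \sqrt{6}}}{6} \cdot 76 = \frac{38 \sqrt{162 - 6 \sqrt{6}}}{3}$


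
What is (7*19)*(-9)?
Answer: -1197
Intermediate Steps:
(7*19)*(-9) = 133*(-9) = -1197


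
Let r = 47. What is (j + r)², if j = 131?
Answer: 31684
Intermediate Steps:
(j + r)² = (131 + 47)² = 178² = 31684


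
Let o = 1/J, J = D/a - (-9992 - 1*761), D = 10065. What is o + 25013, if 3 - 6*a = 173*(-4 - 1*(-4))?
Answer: 772476480/30883 ≈ 25013.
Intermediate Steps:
a = ½ (a = ½ - 173*(-4 - 1*(-4))/6 = ½ - 173*(-4 + 4)/6 = ½ - 173*0/6 = ½ - ⅙*0 = ½ + 0 = ½ ≈ 0.50000)
J = 30883 (J = 10065/(½) - (-9992 - 1*761) = 10065*2 - (-9992 - 761) = 20130 - 1*(-10753) = 20130 + 10753 = 30883)
o = 1/30883 ≈ 3.2380e-5
o + 25013 = 1/30883 + 25013 = 772476480/30883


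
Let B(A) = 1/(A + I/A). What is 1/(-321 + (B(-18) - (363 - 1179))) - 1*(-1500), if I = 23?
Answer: 257620847/171747 ≈ 1500.0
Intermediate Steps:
B(A) = 1/(A + 23/A)
1/(-321 + (B(-18) - (363 - 1179))) - 1*(-1500) = 1/(-321 + (-18/(23 + (-18)**2) - (363 - 1179))) - 1*(-1500) = 1/(-321 + (-18/(23 + 324) - 1*(-816))) + 1500 = 1/(-321 + (-18/347 + 816)) + 1500 = 1/(-321 + 283134/347) + 1500 = 1/(171747/347) + 1500 = 347/171747 + 1500 = 257620847/171747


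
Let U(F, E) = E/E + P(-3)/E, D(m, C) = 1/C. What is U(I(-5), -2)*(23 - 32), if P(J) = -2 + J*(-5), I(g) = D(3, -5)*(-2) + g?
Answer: 99/2 ≈ 49.500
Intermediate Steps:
I(g) = ⅖ + g (I(g) = -2/(-5) + g = -⅕*(-2) + g = ⅖ + g)
P(J) = -2 - 5*J
U(F, E) = 1 + 13/E (U(F, E) = E/E + (-2 - 5*(-3))/E = 1 + (-2 + 15)/E = 1 + 13/E)
U(I(-5), -2)*(23 - 32) = ((13 - 2)/(-2))*(23 - 32) = -½*11*(-9) = -11/2*(-9) = 99/2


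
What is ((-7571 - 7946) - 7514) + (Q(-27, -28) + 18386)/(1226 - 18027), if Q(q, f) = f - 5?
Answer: -386962184/16801 ≈ -23032.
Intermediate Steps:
Q(q, f) = -5 + f
((-7571 - 7946) - 7514) + (Q(-27, -28) + 18386)/(1226 - 18027) = ((-7571 - 7946) - 7514) + ((-5 - 28) + 18386)/(1226 - 18027) = (-15517 - 7514) + (-33 + 18386)/(-16801) = -23031 + 18353*(-1/16801) = -23031 - 18353/16801 = -386962184/16801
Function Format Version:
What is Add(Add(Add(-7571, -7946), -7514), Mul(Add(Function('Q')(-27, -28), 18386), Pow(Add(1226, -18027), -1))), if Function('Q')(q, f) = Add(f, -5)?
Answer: Rational(-386962184, 16801) ≈ -23032.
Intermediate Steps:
Function('Q')(q, f) = Add(-5, f)
Add(Add(Add(-7571, -7946), -7514), Mul(Add(Function('Q')(-27, -28), 18386), Pow(Add(1226, -18027), -1))) = Add(Add(Add(-7571, -7946), -7514), Mul(Add(Add(-5, -28), 18386), Pow(Add(1226, -18027), -1))) = Add(Add(-15517, -7514), Mul(Add(-33, 18386), Pow(-16801, -1))) = Add(-23031, Mul(18353, Rational(-1, 16801))) = Add(-23031, Rational(-18353, 16801)) = Rational(-386962184, 16801)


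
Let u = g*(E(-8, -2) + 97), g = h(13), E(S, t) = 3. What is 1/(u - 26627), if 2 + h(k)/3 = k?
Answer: -1/23327 ≈ -4.2869e-5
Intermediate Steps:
h(k) = -6 + 3*k
g = 33 (g = -6 + 3*13 = -6 + 39 = 33)
u = 3300 (u = 33*(3 + 97) = 33*100 = 3300)
1/(u - 26627) = 1/(3300 - 26627) = 1/(-23327) = -1/23327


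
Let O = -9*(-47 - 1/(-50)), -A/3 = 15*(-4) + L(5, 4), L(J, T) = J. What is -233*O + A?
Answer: -4917603/50 ≈ -98352.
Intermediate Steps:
A = 165 (A = -3*(15*(-4) + 5) = -3*(-60 + 5) = -3*(-55) = 165)
O = 21141/50 (O = -9*(-47 - 1*(-1/50)) = -9*(-47 + 1/50) = -9*(-2349/50) = 21141/50 ≈ 422.82)
-233*O + A = -233*21141/50 + 165 = -4925853/50 + 165 = -4917603/50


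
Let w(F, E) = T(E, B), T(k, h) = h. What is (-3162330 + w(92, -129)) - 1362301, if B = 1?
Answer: -4524630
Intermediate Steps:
w(F, E) = 1
(-3162330 + w(92, -129)) - 1362301 = (-3162330 + 1) - 1362301 = -3162329 - 1362301 = -4524630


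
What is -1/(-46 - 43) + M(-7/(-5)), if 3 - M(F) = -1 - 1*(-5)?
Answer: -88/89 ≈ -0.98876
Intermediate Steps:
M(F) = -1 (M(F) = 3 - (-1 - 1*(-5)) = 3 - (-1 + 5) = 3 - 1*4 = 3 - 4 = -1)
-1/(-46 - 43) + M(-7/(-5)) = -1/(-46 - 43) - 1 = -1/(-89) - 1 = -1*(-1/89) - 1 = 1/89 - 1 = -88/89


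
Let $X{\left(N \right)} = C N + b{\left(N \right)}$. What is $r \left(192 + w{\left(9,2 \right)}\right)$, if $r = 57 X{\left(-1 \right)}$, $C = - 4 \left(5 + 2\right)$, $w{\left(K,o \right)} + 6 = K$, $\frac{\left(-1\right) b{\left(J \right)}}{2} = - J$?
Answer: $288990$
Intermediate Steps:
$b{\left(J \right)} = 2 J$ ($b{\left(J \right)} = - 2 \left(- J\right) = 2 J$)
$w{\left(K,o \right)} = -6 + K$
$C = -28$ ($C = \left(-4\right) 7 = -28$)
$X{\left(N \right)} = - 26 N$ ($X{\left(N \right)} = - 28 N + 2 N = - 26 N$)
$r = 1482$ ($r = 57 \left(\left(-26\right) \left(-1\right)\right) = 57 \cdot 26 = 1482$)
$r \left(192 + w{\left(9,2 \right)}\right) = 1482 \left(192 + \left(-6 + 9\right)\right) = 1482 \left(192 + 3\right) = 1482 \cdot 195 = 288990$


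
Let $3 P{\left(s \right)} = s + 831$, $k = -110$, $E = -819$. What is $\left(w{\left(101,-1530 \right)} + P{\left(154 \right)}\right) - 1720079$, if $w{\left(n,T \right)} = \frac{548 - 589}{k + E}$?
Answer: $- \frac{4792944985}{2787} \approx -1.7198 \cdot 10^{6}$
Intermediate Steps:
$P{\left(s \right)} = 277 + \frac{s}{3}$ ($P{\left(s \right)} = \frac{s + 831}{3} = \frac{831 + s}{3} = 277 + \frac{s}{3}$)
$w{\left(n,T \right)} = \frac{41}{929}$ ($w{\left(n,T \right)} = \frac{548 - 589}{-110 - 819} = - \frac{41}{-929} = \left(-41\right) \left(- \frac{1}{929}\right) = \frac{41}{929}$)
$\left(w{\left(101,-1530 \right)} + P{\left(154 \right)}\right) - 1720079 = \left(\frac{41}{929} + \left(277 + \frac{1}{3} \cdot 154\right)\right) - 1720079 = \left(\frac{41}{929} + \left(277 + \frac{154}{3}\right)\right) - 1720079 = \left(\frac{41}{929} + \frac{985}{3}\right) - 1720079 = \frac{915188}{2787} - 1720079 = - \frac{4792944985}{2787}$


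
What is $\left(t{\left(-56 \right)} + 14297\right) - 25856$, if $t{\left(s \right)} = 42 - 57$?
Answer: $-11574$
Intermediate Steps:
$t{\left(s \right)} = -15$ ($t{\left(s \right)} = 42 - 57 = -15$)
$\left(t{\left(-56 \right)} + 14297\right) - 25856 = \left(-15 + 14297\right) - 25856 = 14282 - 25856 = -11574$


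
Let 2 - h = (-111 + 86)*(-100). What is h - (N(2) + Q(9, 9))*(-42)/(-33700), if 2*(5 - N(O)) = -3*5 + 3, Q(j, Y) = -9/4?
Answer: -33673187/13480 ≈ -2498.0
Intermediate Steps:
Q(j, Y) = -9/4 (Q(j, Y) = -9*¼ = -9/4)
N(O) = 11 (N(O) = 5 - (-3*5 + 3)/2 = 5 - (-15 + 3)/2 = 5 - ½*(-12) = 5 + 6 = 11)
h = -2498 (h = 2 - (-111 + 86)*(-100) = 2 - (-25)*(-100) = 2 - 1*2500 = 2 - 2500 = -2498)
h - (N(2) + Q(9, 9))*(-42)/(-33700) = -2498 - (11 - 9/4)*(-42)/(-33700) = -2498 - (35/4)*(-42)*(-1)/33700 = -2498 - (-735)*(-1)/(2*33700) = -2498 - 1*147/13480 = -2498 - 147/13480 = -33673187/13480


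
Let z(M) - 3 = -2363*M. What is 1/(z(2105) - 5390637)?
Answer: -1/10364749 ≈ -9.6481e-8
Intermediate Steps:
z(M) = 3 - 2363*M
1/(z(2105) - 5390637) = 1/((3 - 2363*2105) - 5390637) = 1/((3 - 4974115) - 5390637) = 1/(-4974112 - 5390637) = 1/(-10364749) = -1/10364749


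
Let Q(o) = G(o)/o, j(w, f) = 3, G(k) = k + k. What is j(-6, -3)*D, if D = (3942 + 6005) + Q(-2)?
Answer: 29847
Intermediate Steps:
G(k) = 2*k
Q(o) = 2 (Q(o) = (2*o)/o = 2)
D = 9949 (D = (3942 + 6005) + 2 = 9947 + 2 = 9949)
j(-6, -3)*D = 3*9949 = 29847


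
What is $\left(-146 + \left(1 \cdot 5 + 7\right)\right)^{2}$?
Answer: $17956$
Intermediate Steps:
$\left(-146 + \left(1 \cdot 5 + 7\right)\right)^{2} = \left(-146 + \left(5 + 7\right)\right)^{2} = \left(-146 + 12\right)^{2} = \left(-134\right)^{2} = 17956$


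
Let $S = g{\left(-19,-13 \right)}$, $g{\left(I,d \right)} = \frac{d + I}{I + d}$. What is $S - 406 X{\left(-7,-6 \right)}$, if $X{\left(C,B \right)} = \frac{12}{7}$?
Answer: $-695$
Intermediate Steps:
$X{\left(C,B \right)} = \frac{12}{7}$ ($X{\left(C,B \right)} = 12 \cdot \frac{1}{7} = \frac{12}{7}$)
$g{\left(I,d \right)} = 1$ ($g{\left(I,d \right)} = \frac{I + d}{I + d} = 1$)
$S = 1$
$S - 406 X{\left(-7,-6 \right)} = 1 - 696 = -695$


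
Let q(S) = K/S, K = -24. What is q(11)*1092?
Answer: -26208/11 ≈ -2382.5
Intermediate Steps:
q(S) = -24/S
q(11)*1092 = -24/11*1092 = -26208/11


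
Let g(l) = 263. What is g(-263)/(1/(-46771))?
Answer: -12300773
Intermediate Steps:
g(-263)/(1/(-46771)) = 263/(1/(-46771)) = 263/(-1/46771) = 263*(-46771) = -12300773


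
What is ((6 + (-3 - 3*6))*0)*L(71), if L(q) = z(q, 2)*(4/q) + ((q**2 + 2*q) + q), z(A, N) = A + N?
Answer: 0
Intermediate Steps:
L(q) = q**2 + 3*q + 4*(2 + q)/q (L(q) = (q + 2)*(4/q) + ((q**2 + 2*q) + q) = (2 + q)*(4/q) + (q**2 + 3*q) = 4*(2 + q)/q + (q**2 + 3*q) = q**2 + 3*q + 4*(2 + q)/q)
((6 + (-3 - 3*6))*0)*L(71) = ((6 + (-3 - 3*6))*0)*(4 + 71**2 + 3*71 + 8/71) = ((6 + (-3 - 18))*0)*(4 + 5041 + 213 + 8*(1/71)) = ((6 - 21)*0)*(4 + 5041 + 213 + 8/71) = -15*0*(373326/71) = 0*(373326/71) = 0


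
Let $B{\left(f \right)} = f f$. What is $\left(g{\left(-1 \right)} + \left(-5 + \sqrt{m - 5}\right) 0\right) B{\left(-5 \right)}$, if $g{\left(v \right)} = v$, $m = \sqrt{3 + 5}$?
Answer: $-25$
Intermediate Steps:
$B{\left(f \right)} = f^{2}$
$m = 2 \sqrt{2}$ ($m = \sqrt{8} = 2 \sqrt{2} \approx 2.8284$)
$\left(g{\left(-1 \right)} + \left(-5 + \sqrt{m - 5}\right) 0\right) B{\left(-5 \right)} = \left(-1 + \left(-5 + \sqrt{2 \sqrt{2} - 5}\right) 0\right) \left(-5\right)^{2} = \left(-1 + \left(-5 + \sqrt{-5 + 2 \sqrt{2}}\right) 0\right) 25 = \left(-1 + 0\right) 25 = \left(-1\right) 25 = -25$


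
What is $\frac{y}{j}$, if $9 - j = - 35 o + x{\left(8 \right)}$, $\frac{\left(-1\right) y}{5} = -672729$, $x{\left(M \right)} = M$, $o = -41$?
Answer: $- \frac{1121215}{478} \approx -2345.6$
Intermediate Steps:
$y = 3363645$ ($y = \left(-5\right) \left(-672729\right) = 3363645$)
$j = -1434$ ($j = 9 - \left(\left(-35\right) \left(-41\right) + 8\right) = 9 - \left(1435 + 8\right) = 9 - 1443 = -1434$)
$\frac{y}{j} = \frac{3363645}{-1434} = 3363645 \left(- \frac{1}{1434}\right) = - \frac{1121215}{478}$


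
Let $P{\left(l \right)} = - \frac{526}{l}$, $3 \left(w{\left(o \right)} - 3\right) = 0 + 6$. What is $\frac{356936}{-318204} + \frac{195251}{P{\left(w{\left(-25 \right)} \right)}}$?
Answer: $- \frac{77708998589}{41843826} \approx -1857.1$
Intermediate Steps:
$w{\left(o \right)} = 5$ ($w{\left(o \right)} = 3 + \frac{0 + 6}{3} = 3 + \frac{1}{3} \cdot 6 = 3 + 2 = 5$)
$\frac{356936}{-318204} + \frac{195251}{P{\left(w{\left(-25 \right)} \right)}} = \frac{356936}{-318204} + \frac{195251}{\left(-526\right) \frac{1}{5}} = 356936 \left(- \frac{1}{318204}\right) + \frac{195251}{\left(-526\right) \frac{1}{5}} = - \frac{89234}{79551} + \frac{195251}{- \frac{526}{5}} = - \frac{89234}{79551} + 195251 \left(- \frac{5}{526}\right) = - \frac{89234}{79551} - \frac{976255}{526} = - \frac{77708998589}{41843826}$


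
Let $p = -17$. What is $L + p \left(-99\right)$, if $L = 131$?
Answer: $1814$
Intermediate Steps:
$L + p \left(-99\right) = 131 - -1683 = 131 + 1683 = 1814$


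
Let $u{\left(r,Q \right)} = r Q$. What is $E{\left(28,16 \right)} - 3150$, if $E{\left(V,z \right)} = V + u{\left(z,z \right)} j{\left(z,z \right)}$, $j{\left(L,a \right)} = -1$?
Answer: $-3378$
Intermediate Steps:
$u{\left(r,Q \right)} = Q r$
$E{\left(V,z \right)} = V - z^{2}$ ($E{\left(V,z \right)} = V + z z \left(-1\right) = V + z^{2} \left(-1\right) = V - z^{2}$)
$E{\left(28,16 \right)} - 3150 = \left(28 - 16^{2}\right) - 3150 = \left(28 - 256\right) - 3150 = -228 - 3150 = -3378$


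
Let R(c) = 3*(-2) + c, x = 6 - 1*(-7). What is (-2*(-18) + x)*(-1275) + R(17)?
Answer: -62464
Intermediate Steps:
x = 13 (x = 6 + 7 = 13)
R(c) = -6 + c
(-2*(-18) + x)*(-1275) + R(17) = (-2*(-18) + 13)*(-1275) + (-6 + 17) = (36 + 13)*(-1275) + 11 = 49*(-1275) + 11 = -62475 + 11 = -62464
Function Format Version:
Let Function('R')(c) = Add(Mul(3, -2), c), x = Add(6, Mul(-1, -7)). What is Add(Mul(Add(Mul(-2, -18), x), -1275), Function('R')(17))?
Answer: -62464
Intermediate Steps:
x = 13 (x = Add(6, 7) = 13)
Function('R')(c) = Add(-6, c)
Add(Mul(Add(Mul(-2, -18), x), -1275), Function('R')(17)) = Add(Mul(Add(Mul(-2, -18), 13), -1275), Add(-6, 17)) = Add(Mul(Add(36, 13), -1275), 11) = Add(Mul(49, -1275), 11) = Add(-62475, 11) = -62464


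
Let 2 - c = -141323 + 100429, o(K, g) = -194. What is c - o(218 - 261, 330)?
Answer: 41090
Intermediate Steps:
c = 40896 (c = 2 - (-141323 + 100429) = 2 - 1*(-40894) = 2 + 40894 = 40896)
c - o(218 - 261, 330) = 40896 - 1*(-194) = 40896 + 194 = 41090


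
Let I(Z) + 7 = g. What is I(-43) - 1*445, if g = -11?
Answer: -463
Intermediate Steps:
I(Z) = -18 (I(Z) = -7 - 11 = -18)
I(-43) - 1*445 = -18 - 1*445 = -18 - 445 = -463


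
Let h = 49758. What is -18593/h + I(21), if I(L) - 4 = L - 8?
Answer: 827293/49758 ≈ 16.626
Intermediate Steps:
I(L) = -4 + L (I(L) = 4 + (L - 8) = 4 + (-8 + L) = -4 + L)
-18593/h + I(21) = -18593/49758 + (-4 + 21) = -18593*1/49758 + 17 = -18593/49758 + 17 = 827293/49758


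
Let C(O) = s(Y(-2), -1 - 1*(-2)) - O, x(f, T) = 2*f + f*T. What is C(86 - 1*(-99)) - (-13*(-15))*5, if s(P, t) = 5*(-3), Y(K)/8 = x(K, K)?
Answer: -1175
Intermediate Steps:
x(f, T) = 2*f + T*f
Y(K) = 8*K*(2 + K) (Y(K) = 8*(K*(2 + K)) = 8*K*(2 + K))
s(P, t) = -15
C(O) = -15 - O
C(86 - 1*(-99)) - (-13*(-15))*5 = (-15 - (86 - 1*(-99))) - (-13*(-15))*5 = (-15 - (86 + 99)) - 195*5 = (-15 - 1*185) - 1*975 = (-15 - 185) - 975 = -200 - 975 = -1175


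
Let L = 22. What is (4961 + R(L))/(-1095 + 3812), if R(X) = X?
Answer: 453/247 ≈ 1.8340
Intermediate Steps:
(4961 + R(L))/(-1095 + 3812) = (4961 + 22)/(-1095 + 3812) = 4983/2717 = 4983*(1/2717) = 453/247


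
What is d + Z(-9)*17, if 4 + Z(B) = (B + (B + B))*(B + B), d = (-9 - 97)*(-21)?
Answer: 10420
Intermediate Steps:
d = 2226 (d = -106*(-21) = 2226)
Z(B) = -4 + 6*B² (Z(B) = -4 + (B + (B + B))*(B + B) = -4 + (B + 2*B)*(2*B) = -4 + (3*B)*(2*B) = -4 + 6*B²)
d + Z(-9)*17 = 2226 + (-4 + 6*(-9)²)*17 = 2226 + (-4 + 6*81)*17 = 2226 + (-4 + 486)*17 = 2226 + 482*17 = 2226 + 8194 = 10420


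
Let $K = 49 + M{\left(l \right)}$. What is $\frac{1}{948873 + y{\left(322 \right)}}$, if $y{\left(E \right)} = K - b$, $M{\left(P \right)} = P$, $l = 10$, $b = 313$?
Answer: $\frac{1}{948619} \approx 1.0542 \cdot 10^{-6}$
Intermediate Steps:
$K = 59$ ($K = 49 + 10 = 59$)
$y{\left(E \right)} = -254$ ($y{\left(E \right)} = 59 - 313 = -254$)
$\frac{1}{948873 + y{\left(322 \right)}} = \frac{1}{948873 - 254} = \frac{1}{948619}$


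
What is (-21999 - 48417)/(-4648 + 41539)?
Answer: -7824/4099 ≈ -1.9088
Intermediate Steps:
(-21999 - 48417)/(-4648 + 41539) = -70416/36891 = -70416*1/36891 = -7824/4099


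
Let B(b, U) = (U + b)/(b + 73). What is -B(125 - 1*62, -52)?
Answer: -11/136 ≈ -0.080882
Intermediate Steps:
B(b, U) = (U + b)/(73 + b)
-B(125 - 1*62, -52) = -(-52 + (125 - 1*62))/(73 + (125 - 1*62)) = -(-52 + (125 - 62))/(73 + (125 - 62)) = -(-52 + 63)/(73 + 63) = -11/136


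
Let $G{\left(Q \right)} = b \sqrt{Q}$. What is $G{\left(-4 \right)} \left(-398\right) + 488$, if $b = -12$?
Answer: $488 + 9552 i \approx 488.0 + 9552.0 i$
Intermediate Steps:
$G{\left(Q \right)} = - 12 \sqrt{Q}$
$G{\left(-4 \right)} \left(-398\right) + 488 = - 12 \sqrt{-4} \left(-398\right) + 488 = - 12 \cdot 2 i \left(-398\right) + 488 = - 24 i \left(-398\right) + 488 = 9552 i + 488 = 488 + 9552 i$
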